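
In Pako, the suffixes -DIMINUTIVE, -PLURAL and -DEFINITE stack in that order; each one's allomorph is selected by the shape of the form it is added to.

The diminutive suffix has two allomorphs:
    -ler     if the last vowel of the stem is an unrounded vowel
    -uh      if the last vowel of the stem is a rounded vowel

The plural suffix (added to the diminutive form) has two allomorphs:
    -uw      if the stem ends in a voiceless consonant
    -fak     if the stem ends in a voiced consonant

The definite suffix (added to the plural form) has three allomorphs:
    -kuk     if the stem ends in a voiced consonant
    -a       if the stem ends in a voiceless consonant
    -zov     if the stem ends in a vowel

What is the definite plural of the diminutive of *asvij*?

asvijlerfaka

The last vowel of *asvij* is /i/, which is an unrounded vowel, so the diminutive suffix is -ler, giving *asvijler*.
The final consonant of the diminutive form *asvijler* is /r/, which is voiced, so the plural suffix is -fak, giving *asvijlerfak*.
Since the final sound of the plural form *asvijlerfak* is /k/ (a voiceless consonant), it takes -a, giving *asvijlerfaka*.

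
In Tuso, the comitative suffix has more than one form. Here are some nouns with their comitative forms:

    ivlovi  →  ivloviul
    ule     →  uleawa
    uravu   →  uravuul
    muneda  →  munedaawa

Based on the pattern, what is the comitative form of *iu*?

The pattern is height harmony: -ul when the last vowel of the stem is a high vowel (*ivlovi*, *uravu*); -awa when the last vowel of the stem is a non-high vowel (*ule*, *muneda*).
*iu* — last vowel /u/ (a high vowel) → -ul → *iuul*.

iuul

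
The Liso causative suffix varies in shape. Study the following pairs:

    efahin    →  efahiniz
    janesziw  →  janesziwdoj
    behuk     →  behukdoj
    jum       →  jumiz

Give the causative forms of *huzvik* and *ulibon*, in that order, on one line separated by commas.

huzvikdoj, uliboniz

The alternation tracks the final consonant of the stem — -iz when the stem ends in a nasal (*efahin*, *jum*); -doj when the stem ends in a non-nasal consonant (*janesziw*, *behuk*).
Since the final consonant of *huzvik* is /k/ (non-nasal), it takes -doj, giving *huzvikdoj*.
*ulibon*: final consonant = /n/, a nasal → -iz → *uliboniz*.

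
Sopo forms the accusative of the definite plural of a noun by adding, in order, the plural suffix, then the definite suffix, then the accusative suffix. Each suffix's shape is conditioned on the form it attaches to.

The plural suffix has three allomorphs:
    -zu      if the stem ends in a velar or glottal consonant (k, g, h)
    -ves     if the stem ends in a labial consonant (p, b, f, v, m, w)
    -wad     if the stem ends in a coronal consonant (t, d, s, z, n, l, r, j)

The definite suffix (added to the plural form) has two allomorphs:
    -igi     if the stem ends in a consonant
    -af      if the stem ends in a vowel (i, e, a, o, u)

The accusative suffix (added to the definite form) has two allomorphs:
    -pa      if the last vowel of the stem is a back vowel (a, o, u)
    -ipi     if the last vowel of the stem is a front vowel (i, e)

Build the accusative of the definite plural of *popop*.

The final consonant of *popop* is /p/, which is labial, so the plural suffix is -ves, giving *popopves*.
Since the final sound of the plural form *popopves* is /s/ (a consonant), it takes -igi, giving *popopvesigi*.
Since the last vowel of the definite form *popopvesigi* is /i/ (a front vowel), it takes -ipi, giving *popopvesigiipi*.

popopvesigiipi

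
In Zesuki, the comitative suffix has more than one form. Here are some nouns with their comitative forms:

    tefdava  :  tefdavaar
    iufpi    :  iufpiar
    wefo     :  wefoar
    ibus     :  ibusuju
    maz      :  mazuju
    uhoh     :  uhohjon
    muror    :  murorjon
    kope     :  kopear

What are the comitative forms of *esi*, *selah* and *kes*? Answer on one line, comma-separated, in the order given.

The pattern is sibilance of the final sound: -uju when the stem ends in a sibilant (*ibus*, *maz*); -jon when the stem ends in a non-sibilant consonant (*uhoh*, *muror*); -ar when the stem ends in a vowel (*tefdava*, *iufpi*, *wefo*, *kope*).
Since the final sound of *esi* is /i/ (a vowel), it takes -ar, giving *esiar*.
Since the final sound of *selah* is /h/ (a non-sibilant consonant), it takes -jon, giving *selahjon*.
The final sound of *kes* is /s/, which is a sibilant, so the suffix is -uju, giving *kesuju*.

esiar, selahjon, kesuju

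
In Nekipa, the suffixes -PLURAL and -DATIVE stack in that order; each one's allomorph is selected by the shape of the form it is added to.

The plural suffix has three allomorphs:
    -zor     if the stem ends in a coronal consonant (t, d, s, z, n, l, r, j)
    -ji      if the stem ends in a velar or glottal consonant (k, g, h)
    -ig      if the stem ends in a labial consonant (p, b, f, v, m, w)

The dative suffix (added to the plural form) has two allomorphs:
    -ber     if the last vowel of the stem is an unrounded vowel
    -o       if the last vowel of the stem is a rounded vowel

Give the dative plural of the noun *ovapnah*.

The final consonant of *ovapnah* is /h/, which is velar/glottal, so the plural suffix is -ji, giving *ovapnahji*.
Since the last vowel of the plural form *ovapnahji* is /i/ (an unrounded vowel), it takes -ber, giving *ovapnahjiber*.

ovapnahjiber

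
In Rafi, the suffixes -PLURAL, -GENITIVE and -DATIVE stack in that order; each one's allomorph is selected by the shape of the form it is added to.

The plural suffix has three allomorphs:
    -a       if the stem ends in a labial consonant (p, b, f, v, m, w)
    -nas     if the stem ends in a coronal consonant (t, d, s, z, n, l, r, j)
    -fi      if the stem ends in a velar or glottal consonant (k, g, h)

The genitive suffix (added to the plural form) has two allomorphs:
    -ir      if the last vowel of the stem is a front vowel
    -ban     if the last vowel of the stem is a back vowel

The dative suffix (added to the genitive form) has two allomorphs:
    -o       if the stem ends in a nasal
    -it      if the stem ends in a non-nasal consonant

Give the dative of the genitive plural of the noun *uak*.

*uak*: final consonant = /k/, velar/glottal → -fi → *uakfi*.
Since the last vowel of the plural form *uakfi* is /i/ (a front vowel), it takes -ir, giving *uakfiir*.
The genitive form *uakfiir* — final consonant /r/ (non-nasal) → -it → *uakfiirit*.

uakfiirit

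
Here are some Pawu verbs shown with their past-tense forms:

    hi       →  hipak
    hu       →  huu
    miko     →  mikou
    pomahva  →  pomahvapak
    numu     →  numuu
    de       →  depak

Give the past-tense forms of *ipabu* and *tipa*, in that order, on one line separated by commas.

The alternation tracks the last vowel of the stem — -u when the last vowel of the stem is a rounded vowel (*hu*, *miko*, *numu*); -pak when the last vowel of the stem is an unrounded vowel (*hi*, *pomahva*, *de*).
*ipabu*: last vowel = /u/, a rounded vowel → -u → *ipabuu*.
*tipa*: last vowel = /a/, an unrounded vowel → -pak → *tipapak*.

ipabuu, tipapak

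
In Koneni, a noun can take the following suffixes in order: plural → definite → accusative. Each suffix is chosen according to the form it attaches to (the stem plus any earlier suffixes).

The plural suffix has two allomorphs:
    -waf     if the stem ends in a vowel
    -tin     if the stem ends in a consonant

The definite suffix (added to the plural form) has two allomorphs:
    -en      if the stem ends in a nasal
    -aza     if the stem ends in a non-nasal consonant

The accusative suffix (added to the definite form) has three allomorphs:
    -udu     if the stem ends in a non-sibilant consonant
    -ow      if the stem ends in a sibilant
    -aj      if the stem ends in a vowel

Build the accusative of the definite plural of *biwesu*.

Since the final sound of *biwesu* is /u/ (a vowel), it takes -waf, giving *biwesuwaf*.
The plural form *biwesuwaf* — final consonant /f/ (non-nasal) → -aza → *biwesuwafaza*.
The definite form *biwesuwafaza* — final sound /a/ (a vowel) → -aj → *biwesuwafazaaj*.

biwesuwafazaaj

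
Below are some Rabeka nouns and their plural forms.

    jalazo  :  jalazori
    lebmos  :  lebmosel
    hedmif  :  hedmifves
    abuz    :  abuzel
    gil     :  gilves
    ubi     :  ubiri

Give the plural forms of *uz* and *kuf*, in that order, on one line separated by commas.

The suffix is conditioned by the final sound: -el when the stem ends in a sibilant (*lebmos*, *abuz*); -ves when the stem ends in a non-sibilant consonant (*hedmif*, *gil*); -ri when the stem ends in a vowel (*jalazo*, *ubi*).
Since the final sound of *uz* is /z/ (a sibilant), it takes -el, giving *uzel*.
Since the final sound of *kuf* is /f/ (a non-sibilant consonant), it takes -ves, giving *kufves*.

uzel, kufves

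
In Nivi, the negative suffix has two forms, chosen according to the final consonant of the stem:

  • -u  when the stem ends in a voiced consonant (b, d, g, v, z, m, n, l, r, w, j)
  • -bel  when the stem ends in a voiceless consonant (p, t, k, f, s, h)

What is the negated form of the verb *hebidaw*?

*hebidaw*: final consonant = /w/, voiced → -u → *hebidawu*.

hebidawu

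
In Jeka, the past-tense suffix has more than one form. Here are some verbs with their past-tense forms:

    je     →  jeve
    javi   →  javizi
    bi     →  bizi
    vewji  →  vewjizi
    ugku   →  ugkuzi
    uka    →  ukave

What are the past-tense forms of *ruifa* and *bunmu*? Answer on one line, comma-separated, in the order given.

Looking at the last vowel of each stem: -zi when the last vowel of the stem is a high vowel (*javi*, *bi*, *vewji*, *ugku*); -ve when the last vowel of the stem is a non-high vowel (*je*, *uka*).
*ruifa*: last vowel = /a/, a non-high vowel → -ve → *ruifave*.
*bunmu* — last vowel /u/ (a high vowel) → -zi → *bunmuzi*.

ruifave, bunmuzi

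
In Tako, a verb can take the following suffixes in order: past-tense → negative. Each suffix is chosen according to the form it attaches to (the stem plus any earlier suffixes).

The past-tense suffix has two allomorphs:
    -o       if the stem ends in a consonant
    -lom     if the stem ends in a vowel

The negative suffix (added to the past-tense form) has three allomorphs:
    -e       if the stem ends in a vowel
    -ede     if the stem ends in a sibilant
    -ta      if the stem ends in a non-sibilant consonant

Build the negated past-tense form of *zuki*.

*zuki*: final sound = /i/, a vowel → -lom → *zukilom*.
The past-tense form *zukilom* — final sound /m/ (a non-sibilant consonant) → -ta → *zukilomta*.

zukilomta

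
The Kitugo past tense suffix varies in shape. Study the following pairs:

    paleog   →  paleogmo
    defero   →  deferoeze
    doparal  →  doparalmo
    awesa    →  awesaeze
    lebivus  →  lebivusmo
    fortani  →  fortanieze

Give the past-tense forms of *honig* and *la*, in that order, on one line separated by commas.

Looking at the final sound of each stem: -mo when the stem ends in a consonant (*paleog*, *doparal*, *lebivus*); -eze when the stem ends in a vowel (*defero*, *awesa*, *fortani*).
*honig* — final sound /g/ (a consonant) → -mo → *honigmo*.
The final sound of *la* is /a/, which is a vowel, so the suffix is -eze, giving *laeze*.

honigmo, laeze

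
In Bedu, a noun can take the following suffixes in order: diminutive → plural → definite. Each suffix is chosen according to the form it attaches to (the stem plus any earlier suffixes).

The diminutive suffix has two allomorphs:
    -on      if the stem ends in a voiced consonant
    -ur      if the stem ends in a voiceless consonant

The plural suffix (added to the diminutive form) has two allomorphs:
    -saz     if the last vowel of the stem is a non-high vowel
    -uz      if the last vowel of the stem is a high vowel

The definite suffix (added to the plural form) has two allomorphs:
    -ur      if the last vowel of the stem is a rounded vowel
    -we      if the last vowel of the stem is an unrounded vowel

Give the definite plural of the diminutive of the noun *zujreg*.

zujregonsazwe

Since the final consonant of *zujreg* is /g/ (voiced), it takes -on, giving *zujregon*.
The last vowel of the diminutive form *zujregon* is /o/, which is a non-high vowel, so the plural suffix is -saz, giving *zujregonsaz*.
Since the last vowel of the plural form *zujregonsaz* is /a/ (an unrounded vowel), it takes -we, giving *zujregonsazwe*.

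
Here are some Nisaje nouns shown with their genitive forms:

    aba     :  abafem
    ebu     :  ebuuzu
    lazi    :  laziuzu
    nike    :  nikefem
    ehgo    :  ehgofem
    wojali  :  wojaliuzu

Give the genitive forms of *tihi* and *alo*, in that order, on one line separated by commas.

tihiuzu, alofem

Looking at the last vowel of each stem: -uzu when the last vowel of the stem is a high vowel (*ebu*, *lazi*, *wojali*); -fem when the last vowel of the stem is a non-high vowel (*aba*, *nike*, *ehgo*).
*tihi* — last vowel /i/ (a high vowel) → -uzu → *tihiuzu*.
*alo*: last vowel = /o/, a non-high vowel → -fem → *alofem*.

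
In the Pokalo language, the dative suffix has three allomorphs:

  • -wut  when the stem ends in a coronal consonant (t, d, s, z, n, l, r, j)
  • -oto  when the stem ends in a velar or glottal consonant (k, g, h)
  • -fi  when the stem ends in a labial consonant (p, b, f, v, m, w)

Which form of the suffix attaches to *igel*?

The final consonant of *igel* is /l/, which is coronal, so the suffix is -wut.

-wut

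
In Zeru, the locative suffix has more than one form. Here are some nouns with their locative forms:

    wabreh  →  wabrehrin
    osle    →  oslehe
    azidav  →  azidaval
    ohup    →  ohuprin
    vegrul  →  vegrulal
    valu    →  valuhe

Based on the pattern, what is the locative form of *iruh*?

Looking at the final sound of each stem: -rin when the stem ends in a voiceless consonant (*wabreh*, *ohup*); -al when the stem ends in a voiced consonant (*azidav*, *vegrul*); -he when the stem ends in a vowel (*osle*, *valu*).
*iruh*: final sound = /h/, a voiceless consonant → -rin → *iruhrin*.

iruhrin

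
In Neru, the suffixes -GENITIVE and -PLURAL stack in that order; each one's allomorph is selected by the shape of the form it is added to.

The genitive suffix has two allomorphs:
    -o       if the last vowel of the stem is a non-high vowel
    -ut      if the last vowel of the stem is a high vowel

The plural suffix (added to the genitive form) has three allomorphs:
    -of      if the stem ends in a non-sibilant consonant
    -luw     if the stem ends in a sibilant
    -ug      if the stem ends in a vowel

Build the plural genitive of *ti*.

*ti*: last vowel = /i/, a high vowel → -ut → *tiut*.
The final sound of the genitive form *tiut* is /t/, which is a non-sibilant consonant, so the plural suffix is -of, giving *tiutof*.

tiutof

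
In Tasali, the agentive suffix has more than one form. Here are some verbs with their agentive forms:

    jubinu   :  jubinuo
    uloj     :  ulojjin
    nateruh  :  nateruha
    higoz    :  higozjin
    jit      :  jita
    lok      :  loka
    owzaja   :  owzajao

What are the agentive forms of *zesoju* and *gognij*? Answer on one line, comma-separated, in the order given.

zesojuo, gognijjin

The suffix is conditioned by the final sound: -a when the stem ends in a voiceless consonant (*nateruh*, *jit*, *lok*); -jin when the stem ends in a voiced consonant (*uloj*, *higoz*); -o when the stem ends in a vowel (*jubinu*, *owzaja*).
Since the final sound of *zesoju* is /u/ (a vowel), it takes -o, giving *zesojuo*.
The final sound of *gognij* is /j/, which is a voiced consonant, so the suffix is -jin, giving *gognijjin*.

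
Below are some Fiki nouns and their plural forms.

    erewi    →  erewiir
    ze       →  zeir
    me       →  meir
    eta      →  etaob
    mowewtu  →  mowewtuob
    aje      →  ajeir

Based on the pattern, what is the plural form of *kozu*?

Looking at the last vowel of each stem: -ir when the last vowel of the stem is a front vowel (*erewi*, *ze*, *me*, *aje*); -ob when the last vowel of the stem is a back vowel (*eta*, *mowewtu*).
Since the last vowel of *kozu* is /u/ (a back vowel), it takes -ob, giving *kozuob*.

kozuob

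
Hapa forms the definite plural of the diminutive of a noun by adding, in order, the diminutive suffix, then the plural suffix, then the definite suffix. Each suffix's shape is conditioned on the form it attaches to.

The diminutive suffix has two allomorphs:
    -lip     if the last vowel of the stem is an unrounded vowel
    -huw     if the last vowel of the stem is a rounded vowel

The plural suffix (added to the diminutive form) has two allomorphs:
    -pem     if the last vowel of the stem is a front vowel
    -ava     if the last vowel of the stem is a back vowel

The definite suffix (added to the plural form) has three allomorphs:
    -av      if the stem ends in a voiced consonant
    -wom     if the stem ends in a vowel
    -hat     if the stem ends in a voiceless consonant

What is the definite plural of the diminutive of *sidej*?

Since the last vowel of *sidej* is /e/ (an unrounded vowel), it takes -lip, giving *sidejlip*.
The diminutive form *sidejlip*: last vowel = /i/, a front vowel → -pem → *sidejlippem*.
Since the final sound of the plural form *sidejlippem* is /m/ (a voiced consonant), it takes -av, giving *sidejlippemav*.

sidejlippemav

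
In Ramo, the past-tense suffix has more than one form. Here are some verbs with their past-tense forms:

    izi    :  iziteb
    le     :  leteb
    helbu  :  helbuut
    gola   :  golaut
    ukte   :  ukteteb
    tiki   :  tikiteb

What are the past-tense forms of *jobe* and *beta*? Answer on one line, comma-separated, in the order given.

The suffix is conditioned by the last vowel: -teb when the last vowel of the stem is a front vowel (*izi*, *le*, *ukte*, *tiki*); -ut when the last vowel of the stem is a back vowel (*helbu*, *gola*).
*jobe*: last vowel = /e/, a front vowel → -teb → *jobeteb*.
Since the last vowel of *beta* is /a/ (a back vowel), it takes -ut, giving *betaut*.

jobeteb, betaut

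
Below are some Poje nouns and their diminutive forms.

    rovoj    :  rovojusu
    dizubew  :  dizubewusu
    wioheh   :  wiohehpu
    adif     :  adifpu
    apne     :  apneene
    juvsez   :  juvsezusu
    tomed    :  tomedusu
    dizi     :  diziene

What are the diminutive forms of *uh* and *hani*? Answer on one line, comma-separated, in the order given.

uhpu, haniene

The alternation tracks the final sound of the stem — -pu when the stem ends in a voiceless consonant (*wioheh*, *adif*); -usu when the stem ends in a voiced consonant (*rovoj*, *dizubew*, *juvsez*, *tomed*); -ene when the stem ends in a vowel (*apne*, *dizi*).
*uh*: final sound = /h/, a voiceless consonant → -pu → *uhpu*.
*hani* — final sound /i/ (a vowel) → -ene → *haniene*.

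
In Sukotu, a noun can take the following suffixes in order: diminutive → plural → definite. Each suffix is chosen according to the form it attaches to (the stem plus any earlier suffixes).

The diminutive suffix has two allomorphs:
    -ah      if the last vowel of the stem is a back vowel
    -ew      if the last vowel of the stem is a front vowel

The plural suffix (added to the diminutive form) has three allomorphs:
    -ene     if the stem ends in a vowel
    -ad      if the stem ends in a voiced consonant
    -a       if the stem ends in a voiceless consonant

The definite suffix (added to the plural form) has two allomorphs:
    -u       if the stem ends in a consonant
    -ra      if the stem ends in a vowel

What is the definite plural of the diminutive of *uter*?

Since the last vowel of *uter* is /e/ (a front vowel), it takes -ew, giving *uterew*.
Since the final sound of the diminutive form *uterew* is /w/ (a voiced consonant), it takes -ad, giving *uterewad*.
The final sound of the plural form *uterewad* is /d/, which is a consonant, so the definite suffix is -u, giving *uterewadu*.

uterewadu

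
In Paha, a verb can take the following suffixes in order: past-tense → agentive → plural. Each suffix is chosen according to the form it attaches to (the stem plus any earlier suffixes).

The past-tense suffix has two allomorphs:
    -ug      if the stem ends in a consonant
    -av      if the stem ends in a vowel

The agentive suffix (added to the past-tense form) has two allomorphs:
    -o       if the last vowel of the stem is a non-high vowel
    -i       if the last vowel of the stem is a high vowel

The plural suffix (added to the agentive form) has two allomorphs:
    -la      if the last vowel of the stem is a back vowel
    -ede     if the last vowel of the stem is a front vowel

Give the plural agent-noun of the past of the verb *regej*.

*regej*: final sound = /j/, a consonant → -ug → *regejug*.
Since the last vowel of the past-tense form *regejug* is /u/ (a high vowel), it takes -i, giving *regejugi*.
The agentive form *regejugi* — last vowel /i/ (a front vowel) → -ede → *regejugiede*.

regejugiede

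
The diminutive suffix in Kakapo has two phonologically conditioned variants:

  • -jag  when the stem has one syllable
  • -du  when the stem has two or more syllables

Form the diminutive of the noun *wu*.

wujag

*wu* (one syllable) → -jag → *wujag*.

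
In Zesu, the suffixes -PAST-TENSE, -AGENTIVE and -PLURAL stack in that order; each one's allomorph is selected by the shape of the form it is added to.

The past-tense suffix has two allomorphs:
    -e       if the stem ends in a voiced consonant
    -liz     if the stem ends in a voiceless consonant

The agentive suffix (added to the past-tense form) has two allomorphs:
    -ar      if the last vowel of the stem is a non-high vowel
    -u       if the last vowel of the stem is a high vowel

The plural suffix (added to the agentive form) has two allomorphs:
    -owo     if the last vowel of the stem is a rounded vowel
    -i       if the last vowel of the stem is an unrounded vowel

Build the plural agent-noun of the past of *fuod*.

Since the final consonant of *fuod* is /d/ (voiced), it takes -e, giving *fuode*.
The past-tense form *fuode* — last vowel /e/ (a non-high vowel) → -ar → *fuodear*.
Since the last vowel of the agentive form *fuodear* is /a/ (an unrounded vowel), it takes -i, giving *fuodeari*.

fuodeari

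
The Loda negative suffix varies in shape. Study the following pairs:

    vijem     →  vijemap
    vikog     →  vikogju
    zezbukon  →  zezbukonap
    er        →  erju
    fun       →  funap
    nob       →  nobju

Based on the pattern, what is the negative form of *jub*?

The suffix is conditioned by the final consonant: -ap when the stem ends in a nasal (*vijem*, *zezbukon*, *fun*); -ju when the stem ends in a non-nasal consonant (*vikog*, *er*, *nob*).
Since the final consonant of *jub* is /b/ (non-nasal), it takes -ju, giving *jubju*.

jubju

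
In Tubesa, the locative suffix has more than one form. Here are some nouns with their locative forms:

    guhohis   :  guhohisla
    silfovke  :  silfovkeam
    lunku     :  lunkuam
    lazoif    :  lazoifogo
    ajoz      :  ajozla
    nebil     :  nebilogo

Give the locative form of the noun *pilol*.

The suffix is conditioned by the final sound: -la when the stem ends in a sibilant (*guhohis*, *ajoz*); -ogo when the stem ends in a non-sibilant consonant (*lazoif*, *nebil*); -am when the stem ends in a vowel (*silfovke*, *lunku*).
Since the final sound of *pilol* is /l/ (a non-sibilant consonant), it takes -ogo, giving *pilologo*.

pilologo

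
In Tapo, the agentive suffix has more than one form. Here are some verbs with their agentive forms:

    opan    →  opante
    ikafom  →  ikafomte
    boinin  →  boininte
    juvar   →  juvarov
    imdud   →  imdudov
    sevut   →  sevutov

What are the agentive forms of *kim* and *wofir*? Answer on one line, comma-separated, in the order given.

kimte, wofirov

The alternation tracks the final consonant of the stem — -te when the stem ends in a nasal (*opan*, *ikafom*, *boinin*); -ov when the stem ends in a non-nasal consonant (*juvar*, *imdud*, *sevut*).
The final consonant of *kim* is /m/, which is a nasal, so the suffix is -te, giving *kimte*.
The final consonant of *wofir* is /r/, which is non-nasal, so the suffix is -ov, giving *wofirov*.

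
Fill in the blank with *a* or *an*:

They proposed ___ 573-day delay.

a

The indefinite article is chosen by the initial *sound* of the following word, not its spelling.
The number *573* is spoken "five hundred …", beginning with /faɪv/ — a consonant sound.
So the article is *a*: They proposed a 573-day delay.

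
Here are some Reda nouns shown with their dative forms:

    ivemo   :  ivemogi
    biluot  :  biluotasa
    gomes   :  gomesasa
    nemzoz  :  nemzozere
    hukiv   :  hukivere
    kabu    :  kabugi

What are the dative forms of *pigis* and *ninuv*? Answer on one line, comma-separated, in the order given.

pigisasa, ninuvere

The pattern is voicing of the final sound: -asa when the stem ends in a voiceless consonant (*biluot*, *gomes*); -ere when the stem ends in a voiced consonant (*nemzoz*, *hukiv*); -gi when the stem ends in a vowel (*ivemo*, *kabu*).
*pigis*: final sound = /s/, a voiceless consonant → -asa → *pigisasa*.
Since the final sound of *ninuv* is /v/ (a voiced consonant), it takes -ere, giving *ninuvere*.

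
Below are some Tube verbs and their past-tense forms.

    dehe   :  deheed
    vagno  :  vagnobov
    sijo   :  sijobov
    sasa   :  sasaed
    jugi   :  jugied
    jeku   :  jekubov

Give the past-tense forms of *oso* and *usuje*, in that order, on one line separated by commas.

The alternation tracks the last vowel of the stem — -bov when the last vowel of the stem is a rounded vowel (*vagno*, *sijo*, *jeku*); -ed when the last vowel of the stem is an unrounded vowel (*dehe*, *sasa*, *jugi*).
*oso* — last vowel /o/ (a rounded vowel) → -bov → *osobov*.
Since the last vowel of *usuje* is /e/ (an unrounded vowel), it takes -ed, giving *usujeed*.

osobov, usujeed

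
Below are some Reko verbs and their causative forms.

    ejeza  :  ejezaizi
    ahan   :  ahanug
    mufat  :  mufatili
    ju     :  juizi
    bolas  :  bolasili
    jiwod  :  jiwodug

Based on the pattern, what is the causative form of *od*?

odug

Looking at the final sound of each stem: -ili when the stem ends in a voiceless consonant (*mufat*, *bolas*); -ug when the stem ends in a voiced consonant (*ahan*, *jiwod*); -izi when the stem ends in a vowel (*ejeza*, *ju*).
*od*: final sound = /d/, a voiced consonant → -ug → *odug*.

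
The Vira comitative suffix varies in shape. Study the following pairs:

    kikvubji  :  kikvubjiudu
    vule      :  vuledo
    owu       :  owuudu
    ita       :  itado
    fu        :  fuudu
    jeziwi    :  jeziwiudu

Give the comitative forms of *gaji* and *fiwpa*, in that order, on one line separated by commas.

Looking at the last vowel of each stem: -udu when the last vowel of the stem is a high vowel (*kikvubji*, *owu*, *fu*, *jeziwi*); -do when the last vowel of the stem is a non-high vowel (*vule*, *ita*).
Since the last vowel of *gaji* is /i/ (a high vowel), it takes -udu, giving *gajiudu*.
*fiwpa*: last vowel = /a/, a non-high vowel → -do → *fiwpado*.

gajiudu, fiwpado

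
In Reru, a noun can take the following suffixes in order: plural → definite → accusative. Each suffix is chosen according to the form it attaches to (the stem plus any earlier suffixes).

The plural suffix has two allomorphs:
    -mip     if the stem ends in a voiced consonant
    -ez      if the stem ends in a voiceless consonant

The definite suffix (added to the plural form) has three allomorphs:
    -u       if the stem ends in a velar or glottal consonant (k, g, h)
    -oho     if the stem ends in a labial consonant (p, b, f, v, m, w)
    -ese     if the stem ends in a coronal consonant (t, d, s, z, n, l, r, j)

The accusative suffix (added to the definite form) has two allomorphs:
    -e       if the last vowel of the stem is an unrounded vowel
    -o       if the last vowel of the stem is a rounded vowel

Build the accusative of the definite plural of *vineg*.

*vineg* — final consonant /g/ (voiced) → -mip → *vinegmip*.
The plural form *vinegmip*: final consonant = /p/, labial → -oho → *vinegmipoho*.
The definite form *vinegmipoho*: last vowel = /o/, a rounded vowel → -o → *vinegmipohoo*.

vinegmipohoo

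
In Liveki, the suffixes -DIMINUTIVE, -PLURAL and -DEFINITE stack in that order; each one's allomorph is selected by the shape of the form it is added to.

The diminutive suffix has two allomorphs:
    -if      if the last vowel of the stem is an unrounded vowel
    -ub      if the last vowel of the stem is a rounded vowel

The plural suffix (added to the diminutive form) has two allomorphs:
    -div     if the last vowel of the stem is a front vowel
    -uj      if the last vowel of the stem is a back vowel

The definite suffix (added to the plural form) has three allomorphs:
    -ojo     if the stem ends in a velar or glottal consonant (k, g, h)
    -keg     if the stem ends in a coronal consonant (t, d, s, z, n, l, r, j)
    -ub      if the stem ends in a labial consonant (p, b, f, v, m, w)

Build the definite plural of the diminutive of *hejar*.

hejarifdivub

Since the last vowel of *hejar* is /a/ (an unrounded vowel), it takes -if, giving *hejarif*.
Since the last vowel of the diminutive form *hejarif* is /i/ (a front vowel), it takes -div, giving *hejarifdiv*.
The plural form *hejarifdiv*: final consonant = /v/, labial → -ub → *hejarifdivub*.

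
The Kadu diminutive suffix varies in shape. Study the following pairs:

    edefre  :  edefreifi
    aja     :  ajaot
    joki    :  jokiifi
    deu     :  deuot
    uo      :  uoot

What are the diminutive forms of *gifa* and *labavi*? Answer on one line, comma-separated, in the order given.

The pattern is front/back vowel harmony: -ifi when the last vowel of the stem is a front vowel (*edefre*, *joki*); -ot when the last vowel of the stem is a back vowel (*aja*, *deu*, *uo*).
*gifa* — last vowel /a/ (a back vowel) → -ot → *gifaot*.
*labavi*: last vowel = /i/, a front vowel → -ifi → *labaviifi*.

gifaot, labaviifi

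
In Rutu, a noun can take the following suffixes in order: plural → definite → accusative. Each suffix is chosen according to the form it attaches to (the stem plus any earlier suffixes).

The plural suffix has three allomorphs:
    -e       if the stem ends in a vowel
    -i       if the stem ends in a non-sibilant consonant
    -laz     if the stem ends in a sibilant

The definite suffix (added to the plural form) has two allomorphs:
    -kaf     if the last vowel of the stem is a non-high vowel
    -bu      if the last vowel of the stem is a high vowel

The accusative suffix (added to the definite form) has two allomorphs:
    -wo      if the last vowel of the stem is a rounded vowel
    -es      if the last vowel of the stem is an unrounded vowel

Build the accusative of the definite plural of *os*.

Since the final sound of *os* is /s/ (a sibilant), it takes -laz, giving *oslaz*.
The plural form *oslaz* — last vowel /a/ (a non-high vowel) → -kaf → *oslazkaf*.
The last vowel of the definite form *oslazkaf* is /a/, which is an unrounded vowel, so the accusative suffix is -es, giving *oslazkafes*.

oslazkafes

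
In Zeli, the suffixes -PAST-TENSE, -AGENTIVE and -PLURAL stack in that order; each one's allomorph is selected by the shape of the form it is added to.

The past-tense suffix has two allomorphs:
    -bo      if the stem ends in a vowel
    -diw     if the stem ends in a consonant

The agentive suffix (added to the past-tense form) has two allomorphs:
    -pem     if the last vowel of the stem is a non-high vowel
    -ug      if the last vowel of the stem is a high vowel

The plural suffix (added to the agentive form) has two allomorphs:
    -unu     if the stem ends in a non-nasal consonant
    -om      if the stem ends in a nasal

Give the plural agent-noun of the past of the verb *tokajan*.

tokajandiwugunu

*tokajan*: final sound = /n/, a consonant → -diw → *tokajandiw*.
Since the last vowel of the past-tense form *tokajandiw* is /i/ (a high vowel), it takes -ug, giving *tokajandiwug*.
The agentive form *tokajandiwug*: final consonant = /g/, non-nasal → -unu → *tokajandiwugunu*.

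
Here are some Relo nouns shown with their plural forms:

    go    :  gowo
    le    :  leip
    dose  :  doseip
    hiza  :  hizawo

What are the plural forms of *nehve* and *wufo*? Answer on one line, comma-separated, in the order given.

Looking at the last vowel of each stem: -ip when the last vowel of the stem is a front vowel (*le*, *dose*); -wo when the last vowel of the stem is a back vowel (*go*, *hiza*).
*nehve* — last vowel /e/ (a front vowel) → -ip → *nehveip*.
Since the last vowel of *wufo* is /o/ (a back vowel), it takes -wo, giving *wufowo*.

nehveip, wufowo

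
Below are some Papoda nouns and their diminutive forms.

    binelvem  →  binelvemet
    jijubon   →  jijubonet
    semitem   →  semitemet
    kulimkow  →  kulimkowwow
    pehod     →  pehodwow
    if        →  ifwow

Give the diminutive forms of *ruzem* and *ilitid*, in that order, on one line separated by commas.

Looking at the final consonant of each stem: -et when the stem ends in a nasal (*binelvem*, *jijubon*, *semitem*); -wow when the stem ends in a non-nasal consonant (*kulimkow*, *pehod*, *if*).
*ruzem* — final consonant /m/ (a nasal) → -et → *ruzemet*.
*ilitid*: final consonant = /d/, non-nasal → -wow → *ilitidwow*.

ruzemet, ilitidwow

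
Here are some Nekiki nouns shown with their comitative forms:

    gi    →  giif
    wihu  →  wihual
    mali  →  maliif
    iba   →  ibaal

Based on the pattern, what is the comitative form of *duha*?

The pattern is front/back vowel harmony: -if when the last vowel of the stem is a front vowel (*gi*, *mali*); -al when the last vowel of the stem is a back vowel (*wihu*, *iba*).
The last vowel of *duha* is /a/, which is a back vowel, so the suffix is -al, giving *duhaal*.

duhaal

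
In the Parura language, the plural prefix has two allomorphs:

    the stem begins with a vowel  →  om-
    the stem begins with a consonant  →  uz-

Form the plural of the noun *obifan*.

omobifan

Since the first sound of *obifan* is /o/ (a vowel), it takes om-, giving *omobifan*.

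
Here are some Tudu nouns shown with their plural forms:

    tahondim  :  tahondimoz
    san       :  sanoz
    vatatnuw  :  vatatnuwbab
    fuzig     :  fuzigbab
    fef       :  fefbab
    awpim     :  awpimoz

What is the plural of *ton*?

tonoz

The suffix is conditioned by the final consonant: -oz when the stem ends in a nasal (*tahondim*, *san*, *awpim*); -bab when the stem ends in a non-nasal consonant (*vatatnuw*, *fuzig*, *fef*).
The final consonant of *ton* is /n/, which is a nasal, so the suffix is -oz, giving *tonoz*.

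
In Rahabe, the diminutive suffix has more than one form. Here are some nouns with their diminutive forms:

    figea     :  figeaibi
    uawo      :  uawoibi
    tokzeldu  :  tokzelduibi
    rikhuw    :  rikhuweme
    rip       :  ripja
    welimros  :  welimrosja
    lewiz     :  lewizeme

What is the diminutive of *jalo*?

jaloibi

The suffix is conditioned by the final sound: -ja when the stem ends in a voiceless consonant (*rip*, *welimros*); -eme when the stem ends in a voiced consonant (*rikhuw*, *lewiz*); -ibi when the stem ends in a vowel (*figea*, *uawo*, *tokzeldu*).
Since the final sound of *jalo* is /o/ (a vowel), it takes -ibi, giving *jaloibi*.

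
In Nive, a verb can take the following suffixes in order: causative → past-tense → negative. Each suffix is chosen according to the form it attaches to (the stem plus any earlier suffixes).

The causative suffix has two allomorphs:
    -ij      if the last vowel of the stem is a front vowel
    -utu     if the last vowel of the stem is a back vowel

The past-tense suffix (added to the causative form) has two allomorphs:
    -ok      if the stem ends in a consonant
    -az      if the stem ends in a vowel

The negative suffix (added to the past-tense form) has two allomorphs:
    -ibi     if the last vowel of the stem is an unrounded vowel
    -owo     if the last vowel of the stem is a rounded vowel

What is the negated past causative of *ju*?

juutuazibi

*ju*: last vowel = /u/, a back vowel → -utu → *juutu*.
Since the final sound of the causative form *juutu* is /u/ (a vowel), it takes -az, giving *juutuaz*.
The past-tense form *juutuaz*: last vowel = /a/, an unrounded vowel → -ibi → *juutuazibi*.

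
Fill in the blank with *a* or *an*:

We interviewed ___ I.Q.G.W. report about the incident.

The indefinite article is chosen by the initial *sound* of the following word, not its spelling.
The initialism *I.Q.G.W.* is read letter by letter; the first letter, I, is pronounced /aɪ/, which begins with a vowel sound.
So the article is *an*: We interviewed an I.Q.G.W. report about the incident.

an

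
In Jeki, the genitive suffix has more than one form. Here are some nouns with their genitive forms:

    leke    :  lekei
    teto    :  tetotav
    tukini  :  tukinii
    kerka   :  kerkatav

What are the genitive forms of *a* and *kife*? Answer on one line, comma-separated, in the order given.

atav, kifei

The pattern is front/back vowel harmony: -i when the last vowel of the stem is a front vowel (*leke*, *tukini*); -tav when the last vowel of the stem is a back vowel (*teto*, *kerka*).
Since the last vowel of *a* is /a/ (a back vowel), it takes -tav, giving *atav*.
*kife* — last vowel /e/ (a front vowel) → -i → *kifei*.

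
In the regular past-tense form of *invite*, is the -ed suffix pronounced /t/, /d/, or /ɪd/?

The stem *invite* ends in /t/ or /d/.
The -ed suffix is realized as /ɪd/ after /t, d/; as /t/ after other voiceless consonants; and as /d/ after other voiced sounds.
So -ed on *invite* is pronounced /ɪd/.

/ɪd/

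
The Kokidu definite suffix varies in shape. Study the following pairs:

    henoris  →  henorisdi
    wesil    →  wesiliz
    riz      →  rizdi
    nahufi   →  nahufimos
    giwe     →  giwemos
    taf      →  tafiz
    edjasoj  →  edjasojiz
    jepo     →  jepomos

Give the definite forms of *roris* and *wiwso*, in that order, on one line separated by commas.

rorisdi, wiwsomos

The alternation tracks the final sound of the stem — -di when the stem ends in a sibilant (*henoris*, *riz*); -iz when the stem ends in a non-sibilant consonant (*wesil*, *taf*, *edjasoj*); -mos when the stem ends in a vowel (*nahufi*, *giwe*, *jepo*).
The final sound of *roris* is /s/, which is a sibilant, so the suffix is -di, giving *rorisdi*.
*wiwso* — final sound /o/ (a vowel) → -mos → *wiwsomos*.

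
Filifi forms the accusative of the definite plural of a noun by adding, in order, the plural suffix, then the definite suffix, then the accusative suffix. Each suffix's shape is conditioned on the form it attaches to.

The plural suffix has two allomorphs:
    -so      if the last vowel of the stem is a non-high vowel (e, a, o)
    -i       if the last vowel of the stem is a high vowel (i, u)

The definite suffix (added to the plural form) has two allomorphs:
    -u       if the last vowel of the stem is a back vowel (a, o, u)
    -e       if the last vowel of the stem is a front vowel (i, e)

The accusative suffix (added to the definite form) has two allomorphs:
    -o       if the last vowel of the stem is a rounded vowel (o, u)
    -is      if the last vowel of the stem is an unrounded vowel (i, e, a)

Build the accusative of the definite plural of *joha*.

*joha* — last vowel /a/ (a non-high vowel) → -so → *johaso*.
Since the last vowel of the plural form *johaso* is /o/ (a back vowel), it takes -u, giving *johasou*.
The last vowel of the definite form *johasou* is /u/, which is a rounded vowel, so the accusative suffix is -o, giving *johasouo*.

johasouo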